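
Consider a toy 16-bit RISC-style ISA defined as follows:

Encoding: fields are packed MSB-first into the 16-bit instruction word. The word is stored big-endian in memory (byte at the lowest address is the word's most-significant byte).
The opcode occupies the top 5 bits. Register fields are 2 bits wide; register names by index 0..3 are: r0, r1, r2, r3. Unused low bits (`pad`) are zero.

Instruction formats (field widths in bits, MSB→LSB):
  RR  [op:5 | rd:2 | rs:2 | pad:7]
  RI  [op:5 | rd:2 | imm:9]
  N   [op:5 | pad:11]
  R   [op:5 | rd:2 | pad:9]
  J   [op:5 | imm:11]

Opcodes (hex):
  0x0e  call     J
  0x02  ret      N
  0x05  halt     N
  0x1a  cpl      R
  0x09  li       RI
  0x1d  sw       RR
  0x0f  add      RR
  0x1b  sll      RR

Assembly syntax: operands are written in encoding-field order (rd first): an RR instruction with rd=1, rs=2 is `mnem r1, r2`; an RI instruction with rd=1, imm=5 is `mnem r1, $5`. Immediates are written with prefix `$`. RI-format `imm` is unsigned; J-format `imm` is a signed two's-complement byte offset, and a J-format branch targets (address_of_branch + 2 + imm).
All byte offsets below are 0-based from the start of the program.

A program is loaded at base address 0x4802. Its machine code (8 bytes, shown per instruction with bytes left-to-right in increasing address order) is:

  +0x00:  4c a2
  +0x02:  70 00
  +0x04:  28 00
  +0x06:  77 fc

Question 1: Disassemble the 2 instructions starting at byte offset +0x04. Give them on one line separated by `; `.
halt; call $-4

+0x04: 28 00 ⇒ word 0x2800 (big)
  top 5b → 0x5 → halt [N]
+0x06: 77 fc ⇒ word 0x77fc (big)
  top 5b → 0xe → call [J]
  [10:0] imm=2044 (s11→-4) = $-4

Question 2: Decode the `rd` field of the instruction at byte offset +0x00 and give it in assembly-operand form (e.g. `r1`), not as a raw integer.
r2

[00] 4c a2 → 0x4ca2
  top 5b → 0x9 → li [RI]
  [10:9] rd=2 = r2
  [8:0] imm=162 = $162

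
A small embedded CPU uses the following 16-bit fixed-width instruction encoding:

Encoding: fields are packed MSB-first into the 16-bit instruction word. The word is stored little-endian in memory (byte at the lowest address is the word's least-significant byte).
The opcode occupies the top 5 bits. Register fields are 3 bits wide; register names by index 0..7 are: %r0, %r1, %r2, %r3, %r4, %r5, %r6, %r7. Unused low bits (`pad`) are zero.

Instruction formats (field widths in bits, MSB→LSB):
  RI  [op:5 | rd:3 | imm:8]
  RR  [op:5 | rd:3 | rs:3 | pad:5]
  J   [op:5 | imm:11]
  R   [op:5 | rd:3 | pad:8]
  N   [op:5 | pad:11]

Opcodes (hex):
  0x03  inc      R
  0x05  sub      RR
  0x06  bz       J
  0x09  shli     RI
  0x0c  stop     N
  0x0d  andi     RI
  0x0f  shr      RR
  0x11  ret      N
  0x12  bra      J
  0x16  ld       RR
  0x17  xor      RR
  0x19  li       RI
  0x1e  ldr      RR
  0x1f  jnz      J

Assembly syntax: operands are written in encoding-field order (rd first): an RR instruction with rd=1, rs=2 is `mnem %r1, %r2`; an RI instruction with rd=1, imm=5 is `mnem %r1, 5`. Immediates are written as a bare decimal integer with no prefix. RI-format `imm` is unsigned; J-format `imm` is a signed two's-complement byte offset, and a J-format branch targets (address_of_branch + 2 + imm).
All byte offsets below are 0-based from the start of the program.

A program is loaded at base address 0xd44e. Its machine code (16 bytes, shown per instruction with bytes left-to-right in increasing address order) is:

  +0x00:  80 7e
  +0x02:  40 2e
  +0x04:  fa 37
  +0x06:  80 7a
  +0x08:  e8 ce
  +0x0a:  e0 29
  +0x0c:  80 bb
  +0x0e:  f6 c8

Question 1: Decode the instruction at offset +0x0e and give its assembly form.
li %r0, 246

[0e] f6 c8 → 0xc8f6
  opcode bits[15:11]=0x19: li/RI
  [10:8] rd=0 = %r0
  [7:0] imm=246 = 246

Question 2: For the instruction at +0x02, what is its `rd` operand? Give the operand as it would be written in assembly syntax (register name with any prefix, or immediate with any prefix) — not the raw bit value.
[02] 40 2e → 0x2e40
  opcode bits[15:11]=0x5: sub/RR
  rd@[10:8]=0x6 ⇒ %r6
  rs@[7:5]=0x2 ⇒ %r2

%r6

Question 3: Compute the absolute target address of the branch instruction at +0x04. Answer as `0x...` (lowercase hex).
+0x04: fa 37 ⇒ word 0x37fa (little)
  top 5b → 0x6 → bz [J]
  imm@[10:0]=0x7fa (s11→-6) ⇒ -6
  target = base 0xd44e + off 0x04 + 2 + imm -6 = 0xd44e

0xd44e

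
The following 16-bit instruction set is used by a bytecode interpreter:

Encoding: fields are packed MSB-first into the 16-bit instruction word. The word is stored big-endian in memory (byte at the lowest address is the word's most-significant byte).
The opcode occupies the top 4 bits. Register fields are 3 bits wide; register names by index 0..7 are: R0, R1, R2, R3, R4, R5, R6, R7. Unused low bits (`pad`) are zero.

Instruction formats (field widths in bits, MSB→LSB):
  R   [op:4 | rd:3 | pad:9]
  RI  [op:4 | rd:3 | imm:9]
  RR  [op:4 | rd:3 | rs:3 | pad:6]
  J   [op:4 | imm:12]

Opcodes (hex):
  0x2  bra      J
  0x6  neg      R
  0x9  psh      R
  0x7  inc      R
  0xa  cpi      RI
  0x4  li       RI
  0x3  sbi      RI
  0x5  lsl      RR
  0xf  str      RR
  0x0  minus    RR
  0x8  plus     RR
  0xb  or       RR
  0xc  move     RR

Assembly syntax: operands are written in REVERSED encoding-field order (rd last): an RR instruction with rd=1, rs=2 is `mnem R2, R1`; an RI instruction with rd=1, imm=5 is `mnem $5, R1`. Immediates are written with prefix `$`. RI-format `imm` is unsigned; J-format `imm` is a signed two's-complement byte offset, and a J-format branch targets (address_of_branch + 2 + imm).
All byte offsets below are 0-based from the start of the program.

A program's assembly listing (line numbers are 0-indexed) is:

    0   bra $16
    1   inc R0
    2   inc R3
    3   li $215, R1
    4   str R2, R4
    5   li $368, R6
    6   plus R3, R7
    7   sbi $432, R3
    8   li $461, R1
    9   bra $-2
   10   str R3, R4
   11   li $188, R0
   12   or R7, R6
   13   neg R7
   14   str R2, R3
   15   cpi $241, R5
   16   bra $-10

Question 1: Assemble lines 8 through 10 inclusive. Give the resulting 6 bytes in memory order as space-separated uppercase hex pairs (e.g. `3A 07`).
8. li fields op=0x4:4|rd=1:3|imm=461:9 → word 43cdh → 43 cd
9. bra fields op=0x2:4|imm=-2:12 → word 2ffeh → 2f fe
10. str fields op=0xf:4|rd=4:3|rs=3:3|pad=0:6 → word f8c0h → f8 c0

43 CD 2F FE F8 C0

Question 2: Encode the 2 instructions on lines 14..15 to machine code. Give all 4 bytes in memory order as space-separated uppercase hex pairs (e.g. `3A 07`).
F6 80 AA F1

14. str fields op=0xf:4|rd=3:3|rs=2:3|pad=0:6 → word f680h → f6 80
15. cpi fields op=0xa:4|rd=5:3|imm=241:9 → word aaf1h → aa f1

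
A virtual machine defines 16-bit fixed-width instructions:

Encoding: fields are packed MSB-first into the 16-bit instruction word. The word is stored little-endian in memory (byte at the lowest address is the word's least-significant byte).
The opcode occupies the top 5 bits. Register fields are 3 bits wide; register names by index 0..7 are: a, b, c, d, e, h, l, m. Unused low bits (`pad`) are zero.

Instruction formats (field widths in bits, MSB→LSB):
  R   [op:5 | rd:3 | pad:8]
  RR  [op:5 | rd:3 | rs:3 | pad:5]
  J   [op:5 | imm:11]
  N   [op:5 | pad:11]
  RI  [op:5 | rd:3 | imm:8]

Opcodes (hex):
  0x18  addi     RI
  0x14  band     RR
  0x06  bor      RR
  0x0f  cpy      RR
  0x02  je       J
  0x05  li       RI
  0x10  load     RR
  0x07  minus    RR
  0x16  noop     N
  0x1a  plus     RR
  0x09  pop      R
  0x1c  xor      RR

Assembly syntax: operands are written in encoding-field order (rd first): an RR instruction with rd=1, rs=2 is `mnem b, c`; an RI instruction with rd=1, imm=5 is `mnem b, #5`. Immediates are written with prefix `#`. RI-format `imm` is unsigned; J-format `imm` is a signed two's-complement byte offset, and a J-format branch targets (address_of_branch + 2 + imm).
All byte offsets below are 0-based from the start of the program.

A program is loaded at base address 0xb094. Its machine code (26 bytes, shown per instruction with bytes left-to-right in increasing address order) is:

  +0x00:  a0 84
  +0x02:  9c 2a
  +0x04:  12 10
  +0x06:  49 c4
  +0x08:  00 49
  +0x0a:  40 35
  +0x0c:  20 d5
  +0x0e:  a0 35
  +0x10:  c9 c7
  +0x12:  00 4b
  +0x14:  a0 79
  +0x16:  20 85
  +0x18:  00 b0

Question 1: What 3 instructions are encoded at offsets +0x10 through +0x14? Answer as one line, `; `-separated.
[10] c9 c7 → 0xc7c9
  opcode bits[15:11]=0x18: addi/RI
  rd: (w>>8)&0x7=0x7 → m
  imm: (w>>0)&0xff=0xc9 → #201
[12] 00 4b → 0x4b00
  opcode bits[15:11]=0x9: pop/R
  rd: (w>>8)&0x7=0x3 → d
[14] a0 79 → 0x79a0
  opcode bits[15:11]=0xf: cpy/RR
  rd: (w>>8)&0x7=0x1 → b
  rs: (w>>5)&0x7=0x5 → h

addi m, #201; pop d; cpy b, h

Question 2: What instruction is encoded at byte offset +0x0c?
plus h, b

[0c] 20 d5 → 0xd520
  opcode bits[15:11]=0x1a: plus/RR
  rd@[10:8]=0x5 ⇒ h
  rs@[7:5]=0x1 ⇒ b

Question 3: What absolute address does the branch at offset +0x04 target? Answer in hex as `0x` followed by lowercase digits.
0xb0ac

@+04  little-endian(12 10) = 0x1012
  top 5b → 0x2 → je [J]
  imm@[10:0]=0x12 ⇒ #18
  target = base 0xb094 + off 0x04 + 2 + imm 18 = 0xb0ac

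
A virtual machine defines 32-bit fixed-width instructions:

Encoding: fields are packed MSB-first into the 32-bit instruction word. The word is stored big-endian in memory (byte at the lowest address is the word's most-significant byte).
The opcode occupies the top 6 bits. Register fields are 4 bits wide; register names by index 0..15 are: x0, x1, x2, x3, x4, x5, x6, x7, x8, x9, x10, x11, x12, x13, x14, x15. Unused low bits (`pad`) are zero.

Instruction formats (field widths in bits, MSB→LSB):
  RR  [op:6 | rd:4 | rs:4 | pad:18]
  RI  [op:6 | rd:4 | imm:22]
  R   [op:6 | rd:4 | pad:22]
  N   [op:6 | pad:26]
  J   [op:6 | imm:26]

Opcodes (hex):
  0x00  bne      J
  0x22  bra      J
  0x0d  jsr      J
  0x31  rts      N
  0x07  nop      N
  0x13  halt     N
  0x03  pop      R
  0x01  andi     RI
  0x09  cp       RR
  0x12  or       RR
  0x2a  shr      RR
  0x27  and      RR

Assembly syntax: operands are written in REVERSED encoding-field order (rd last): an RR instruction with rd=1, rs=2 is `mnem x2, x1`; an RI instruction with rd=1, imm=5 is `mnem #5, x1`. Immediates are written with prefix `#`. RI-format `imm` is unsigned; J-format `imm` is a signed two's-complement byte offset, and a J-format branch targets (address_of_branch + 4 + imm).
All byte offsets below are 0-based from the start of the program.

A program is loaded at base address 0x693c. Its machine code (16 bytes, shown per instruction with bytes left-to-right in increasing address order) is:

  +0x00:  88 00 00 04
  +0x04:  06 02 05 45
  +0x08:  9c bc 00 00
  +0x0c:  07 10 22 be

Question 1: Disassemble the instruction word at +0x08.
and x15, x2

+0x08: 9c bc 00 00 ⇒ word 0x9cbc0000 (big)
  opcode bits[31:26]=0x27: and/RR
  [25:22] rd=2 = x2
  [21:18] rs=15 = x15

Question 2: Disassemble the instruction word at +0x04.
andi #132421, x8

+0x04: 06 02 05 45 ⇒ word 0x06020545 (big)
  opcode bits[31:26]=0x1: andi/RI
  [25:22] rd=8 = x8
  [21:0] imm=132421 = #132421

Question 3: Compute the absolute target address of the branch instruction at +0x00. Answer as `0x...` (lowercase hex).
+0x00: 88 00 00 04 ⇒ word 0x88000004 (big)
  opcode bits[31:26]=0x22: bra/J
  imm: (w>>0)&0x3ffffff=0x4 → #4
  target = base 0x693c + off 0x00 + 4 + imm 4 = 0x6944

0x6944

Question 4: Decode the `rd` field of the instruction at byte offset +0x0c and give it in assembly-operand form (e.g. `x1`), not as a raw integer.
x12

+0x0c: 07 10 22 be ⇒ word 0x071022be (big)
  op=0x071022be>>26=0x1 ⇒ andi (RI)
  rd@[25:22]=0xc ⇒ x12
  imm@[21:0]=0x1022be ⇒ #1057470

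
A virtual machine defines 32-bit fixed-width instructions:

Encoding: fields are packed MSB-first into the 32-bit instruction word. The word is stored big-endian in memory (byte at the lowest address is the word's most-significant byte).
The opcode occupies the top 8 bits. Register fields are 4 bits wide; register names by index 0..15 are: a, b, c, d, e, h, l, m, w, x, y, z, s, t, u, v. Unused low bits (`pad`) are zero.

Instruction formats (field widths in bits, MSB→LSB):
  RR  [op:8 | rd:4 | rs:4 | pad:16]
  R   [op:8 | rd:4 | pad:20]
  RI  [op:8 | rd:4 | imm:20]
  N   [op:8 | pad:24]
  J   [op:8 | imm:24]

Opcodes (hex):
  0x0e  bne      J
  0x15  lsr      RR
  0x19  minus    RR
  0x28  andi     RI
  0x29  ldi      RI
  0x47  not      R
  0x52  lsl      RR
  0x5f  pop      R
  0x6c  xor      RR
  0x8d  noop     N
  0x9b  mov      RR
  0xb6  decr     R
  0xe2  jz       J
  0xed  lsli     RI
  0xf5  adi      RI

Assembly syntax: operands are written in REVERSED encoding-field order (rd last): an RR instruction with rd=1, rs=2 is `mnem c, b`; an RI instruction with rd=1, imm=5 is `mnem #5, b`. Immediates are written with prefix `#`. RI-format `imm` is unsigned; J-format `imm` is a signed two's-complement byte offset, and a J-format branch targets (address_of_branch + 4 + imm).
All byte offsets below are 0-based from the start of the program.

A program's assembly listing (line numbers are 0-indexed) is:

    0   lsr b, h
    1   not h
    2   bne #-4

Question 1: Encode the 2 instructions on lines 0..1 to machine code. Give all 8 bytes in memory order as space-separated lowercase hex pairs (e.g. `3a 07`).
line 0 (lsr): pack op=0x15:8|rd=5:4|rs=1:4|pad=0:16 = 0x15510000; big→ 15 51 00 00
line 1 (not): pack op=0x47:8|rd=5:4|pad=0:20 = 0x47500000; big→ 47 50 00 00

15 51 00 00 47 50 00 00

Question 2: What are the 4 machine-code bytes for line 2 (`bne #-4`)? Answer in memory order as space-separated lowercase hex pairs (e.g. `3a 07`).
line 2 (bne): pack op=0xe:8|imm=-4:24 = 0x0efffffc; big→ 0e ff ff fc

0e ff ff fc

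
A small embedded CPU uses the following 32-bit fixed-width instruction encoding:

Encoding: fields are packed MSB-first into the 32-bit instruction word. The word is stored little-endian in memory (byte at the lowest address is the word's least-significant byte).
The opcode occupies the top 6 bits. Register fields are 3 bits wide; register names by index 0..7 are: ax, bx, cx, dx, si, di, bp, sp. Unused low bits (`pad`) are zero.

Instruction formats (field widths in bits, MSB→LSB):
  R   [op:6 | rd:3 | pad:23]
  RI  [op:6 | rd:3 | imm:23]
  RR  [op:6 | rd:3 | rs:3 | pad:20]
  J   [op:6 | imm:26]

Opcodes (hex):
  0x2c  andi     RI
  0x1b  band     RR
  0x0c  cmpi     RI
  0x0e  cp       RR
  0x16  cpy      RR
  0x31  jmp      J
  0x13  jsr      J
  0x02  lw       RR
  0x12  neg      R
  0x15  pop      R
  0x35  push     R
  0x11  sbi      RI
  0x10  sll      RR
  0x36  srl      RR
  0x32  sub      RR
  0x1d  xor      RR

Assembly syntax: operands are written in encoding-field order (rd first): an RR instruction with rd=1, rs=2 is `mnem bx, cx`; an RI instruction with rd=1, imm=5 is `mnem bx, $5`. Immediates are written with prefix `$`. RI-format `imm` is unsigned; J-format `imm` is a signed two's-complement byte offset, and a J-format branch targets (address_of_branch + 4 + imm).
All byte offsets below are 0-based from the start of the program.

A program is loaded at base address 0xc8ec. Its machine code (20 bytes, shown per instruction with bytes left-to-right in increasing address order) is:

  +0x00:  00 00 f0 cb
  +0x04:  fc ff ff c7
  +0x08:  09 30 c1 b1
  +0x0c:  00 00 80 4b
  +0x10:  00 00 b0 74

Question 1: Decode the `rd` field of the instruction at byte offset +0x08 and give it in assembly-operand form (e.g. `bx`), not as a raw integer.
dx

[08] 09 30 c1 b1 → 0xb1c13009
  top 6b → 0x2c → andi [RI]
  rd@[25:23]=0x3 ⇒ dx
  imm@[22:0]=0x413009 ⇒ $4272137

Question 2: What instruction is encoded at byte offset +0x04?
off 0x04: read fc ff ff c7 as little → 0xc7fffffc
  top 6b → 0x31 → jmp [J]
  imm: (w>>0)&0x3ffffff=0x3fffffc (s26→-4) → $-4

jmp $-4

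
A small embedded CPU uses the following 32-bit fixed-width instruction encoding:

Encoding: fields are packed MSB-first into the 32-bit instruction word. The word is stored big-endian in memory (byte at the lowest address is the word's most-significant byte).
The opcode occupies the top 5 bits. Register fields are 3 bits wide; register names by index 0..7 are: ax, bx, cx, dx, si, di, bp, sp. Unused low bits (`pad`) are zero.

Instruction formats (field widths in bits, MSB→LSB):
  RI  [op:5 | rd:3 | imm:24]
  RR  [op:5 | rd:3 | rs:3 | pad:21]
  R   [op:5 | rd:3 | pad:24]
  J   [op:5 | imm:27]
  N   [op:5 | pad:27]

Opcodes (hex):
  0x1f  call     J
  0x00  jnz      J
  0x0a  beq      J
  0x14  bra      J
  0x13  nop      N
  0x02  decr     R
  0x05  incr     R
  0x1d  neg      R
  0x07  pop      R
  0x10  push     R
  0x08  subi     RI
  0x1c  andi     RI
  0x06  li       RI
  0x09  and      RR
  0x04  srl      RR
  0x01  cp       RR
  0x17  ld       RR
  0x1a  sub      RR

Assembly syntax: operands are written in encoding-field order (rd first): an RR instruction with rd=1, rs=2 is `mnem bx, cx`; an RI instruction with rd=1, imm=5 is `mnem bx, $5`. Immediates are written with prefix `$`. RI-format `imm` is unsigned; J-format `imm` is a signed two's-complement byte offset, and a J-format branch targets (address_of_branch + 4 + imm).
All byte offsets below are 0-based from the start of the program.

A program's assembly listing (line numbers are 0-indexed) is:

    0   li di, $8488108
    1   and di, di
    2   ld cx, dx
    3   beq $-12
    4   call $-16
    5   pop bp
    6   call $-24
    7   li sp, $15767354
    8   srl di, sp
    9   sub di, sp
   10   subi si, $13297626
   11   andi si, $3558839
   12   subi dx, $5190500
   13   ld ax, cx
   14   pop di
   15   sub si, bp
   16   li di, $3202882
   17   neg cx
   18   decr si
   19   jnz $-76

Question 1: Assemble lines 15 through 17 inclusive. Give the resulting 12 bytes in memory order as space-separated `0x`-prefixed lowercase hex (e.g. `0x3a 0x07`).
line 15 (sub): pack op=0x1a:5|rd=4:3|rs=6:3|pad=0:21 = 0xd4c00000; big→ d4 c0 00 00
line 16 (li): pack op=0x6:5|rd=5:3|imm=3202882:24 = 0x3530df42; big→ 35 30 df 42
line 17 (neg): pack op=0x1d:5|rd=2:3|pad=0:24 = 0xea000000; big→ ea 00 00 00

0xd4 0xc0 0x00 0x00 0x35 0x30 0xdf 0x42 0xea 0x00 0x00 0x00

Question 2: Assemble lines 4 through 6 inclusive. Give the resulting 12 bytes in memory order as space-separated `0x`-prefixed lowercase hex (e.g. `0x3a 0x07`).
0xff 0xff 0xff 0xf0 0x3e 0x00 0x00 0x00 0xff 0xff 0xff 0xe8

4. call fields op=0x1f:5|imm=-16:27 → word fffffff0h → ff ff ff f0
5. pop fields op=0x7:5|rd=6:3|pad=0:24 → word 3e000000h → 3e 00 00 00
6. call fields op=0x1f:5|imm=-24:27 → word ffffffe8h → ff ff ff e8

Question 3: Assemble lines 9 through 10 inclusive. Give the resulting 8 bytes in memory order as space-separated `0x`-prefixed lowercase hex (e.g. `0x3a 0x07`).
0xd5 0xe0 0x00 0x00 0x44 0xca 0xe7 0xda

L9: sub op=0x1a:5|rd=5:3|rs=7:3|pad=0:21 ⇒ 0xd5e00000 ⇒ big d5 e0 00 00
L10: subi op=0x8:5|rd=4:3|imm=13297626:24 ⇒ 0x44cae7da ⇒ big 44 ca e7 da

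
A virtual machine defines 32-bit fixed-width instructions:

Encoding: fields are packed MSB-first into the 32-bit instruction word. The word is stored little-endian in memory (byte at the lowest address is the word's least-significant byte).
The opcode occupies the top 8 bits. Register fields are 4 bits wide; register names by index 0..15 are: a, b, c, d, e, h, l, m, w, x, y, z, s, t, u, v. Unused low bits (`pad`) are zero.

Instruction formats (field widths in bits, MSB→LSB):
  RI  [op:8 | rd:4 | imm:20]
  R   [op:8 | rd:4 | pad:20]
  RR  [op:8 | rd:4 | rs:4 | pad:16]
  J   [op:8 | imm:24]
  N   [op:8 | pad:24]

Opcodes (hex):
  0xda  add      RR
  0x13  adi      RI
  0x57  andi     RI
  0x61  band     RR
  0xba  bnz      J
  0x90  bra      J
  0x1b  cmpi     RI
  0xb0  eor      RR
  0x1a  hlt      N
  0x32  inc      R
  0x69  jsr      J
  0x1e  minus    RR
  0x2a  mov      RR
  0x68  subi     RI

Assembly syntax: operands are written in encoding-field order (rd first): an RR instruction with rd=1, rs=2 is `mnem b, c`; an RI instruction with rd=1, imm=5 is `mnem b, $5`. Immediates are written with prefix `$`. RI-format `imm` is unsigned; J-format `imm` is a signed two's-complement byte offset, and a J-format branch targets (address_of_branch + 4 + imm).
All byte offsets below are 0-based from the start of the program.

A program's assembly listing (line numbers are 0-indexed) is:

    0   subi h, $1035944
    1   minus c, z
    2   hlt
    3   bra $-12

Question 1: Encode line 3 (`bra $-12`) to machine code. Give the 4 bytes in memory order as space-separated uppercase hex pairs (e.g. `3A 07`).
F4 FF FF 90

line 3 (bra): pack op=0x90:8|imm=-12:24 = 0x90fffff4; little→ f4 ff ff 90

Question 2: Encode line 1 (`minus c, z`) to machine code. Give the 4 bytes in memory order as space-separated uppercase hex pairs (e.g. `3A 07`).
00 00 2B 1E

line 1 (minus): pack op=0x1e:8|rd=2:4|rs=11:4|pad=0:16 = 0x1e2b0000; little→ 00 00 2b 1e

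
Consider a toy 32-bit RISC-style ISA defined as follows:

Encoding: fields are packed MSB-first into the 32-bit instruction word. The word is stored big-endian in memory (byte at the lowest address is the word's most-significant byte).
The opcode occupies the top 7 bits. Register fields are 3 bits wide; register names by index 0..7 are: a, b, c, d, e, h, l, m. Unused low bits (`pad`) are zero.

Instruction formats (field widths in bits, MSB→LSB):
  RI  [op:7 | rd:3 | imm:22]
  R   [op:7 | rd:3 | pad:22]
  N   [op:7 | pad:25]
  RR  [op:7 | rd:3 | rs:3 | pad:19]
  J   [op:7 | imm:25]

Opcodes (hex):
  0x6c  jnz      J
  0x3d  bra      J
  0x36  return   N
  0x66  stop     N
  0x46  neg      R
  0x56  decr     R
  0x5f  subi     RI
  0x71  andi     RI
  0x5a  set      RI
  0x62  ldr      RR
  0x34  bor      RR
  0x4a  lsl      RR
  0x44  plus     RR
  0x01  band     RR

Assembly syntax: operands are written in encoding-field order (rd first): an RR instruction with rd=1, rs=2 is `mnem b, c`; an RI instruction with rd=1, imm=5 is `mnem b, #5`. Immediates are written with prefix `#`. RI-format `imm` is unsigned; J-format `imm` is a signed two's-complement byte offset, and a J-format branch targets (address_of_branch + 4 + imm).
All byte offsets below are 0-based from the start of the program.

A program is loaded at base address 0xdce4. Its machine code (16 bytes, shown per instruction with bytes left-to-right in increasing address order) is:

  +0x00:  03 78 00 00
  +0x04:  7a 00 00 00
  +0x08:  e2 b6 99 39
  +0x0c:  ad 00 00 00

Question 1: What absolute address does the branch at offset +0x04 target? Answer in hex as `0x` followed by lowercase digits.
[04] 7a 00 00 00 → 0x7a000000
  opcode bits[31:25]=0x3d: bra/J
  [24:0] imm=0 = #0
  target = base 0xdce4 + off 0x04 + 4 + imm 0 = 0xdcec

0xdcec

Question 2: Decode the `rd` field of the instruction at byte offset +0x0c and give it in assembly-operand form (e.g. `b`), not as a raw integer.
e

+0x0c: ad 00 00 00 ⇒ word 0xad000000 (big)
  op=0xad000000>>25=0x56 ⇒ decr (R)
  [24:22] rd=4 = e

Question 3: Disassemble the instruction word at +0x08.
off 0x08: read e2 b6 99 39 as big → 0xe2b69939
  op=0xe2b69939>>25=0x71 ⇒ andi (RI)
  [24:22] rd=2 = c
  [21:0] imm=3578169 = #3578169

andi c, #3578169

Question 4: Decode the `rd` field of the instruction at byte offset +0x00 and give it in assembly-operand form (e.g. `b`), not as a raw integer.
+0x00: 03 78 00 00 ⇒ word 0x03780000 (big)
  top 7b → 0x1 → band [RR]
  rd: (w>>22)&0x7=0x5 → h
  rs: (w>>19)&0x7=0x7 → m

h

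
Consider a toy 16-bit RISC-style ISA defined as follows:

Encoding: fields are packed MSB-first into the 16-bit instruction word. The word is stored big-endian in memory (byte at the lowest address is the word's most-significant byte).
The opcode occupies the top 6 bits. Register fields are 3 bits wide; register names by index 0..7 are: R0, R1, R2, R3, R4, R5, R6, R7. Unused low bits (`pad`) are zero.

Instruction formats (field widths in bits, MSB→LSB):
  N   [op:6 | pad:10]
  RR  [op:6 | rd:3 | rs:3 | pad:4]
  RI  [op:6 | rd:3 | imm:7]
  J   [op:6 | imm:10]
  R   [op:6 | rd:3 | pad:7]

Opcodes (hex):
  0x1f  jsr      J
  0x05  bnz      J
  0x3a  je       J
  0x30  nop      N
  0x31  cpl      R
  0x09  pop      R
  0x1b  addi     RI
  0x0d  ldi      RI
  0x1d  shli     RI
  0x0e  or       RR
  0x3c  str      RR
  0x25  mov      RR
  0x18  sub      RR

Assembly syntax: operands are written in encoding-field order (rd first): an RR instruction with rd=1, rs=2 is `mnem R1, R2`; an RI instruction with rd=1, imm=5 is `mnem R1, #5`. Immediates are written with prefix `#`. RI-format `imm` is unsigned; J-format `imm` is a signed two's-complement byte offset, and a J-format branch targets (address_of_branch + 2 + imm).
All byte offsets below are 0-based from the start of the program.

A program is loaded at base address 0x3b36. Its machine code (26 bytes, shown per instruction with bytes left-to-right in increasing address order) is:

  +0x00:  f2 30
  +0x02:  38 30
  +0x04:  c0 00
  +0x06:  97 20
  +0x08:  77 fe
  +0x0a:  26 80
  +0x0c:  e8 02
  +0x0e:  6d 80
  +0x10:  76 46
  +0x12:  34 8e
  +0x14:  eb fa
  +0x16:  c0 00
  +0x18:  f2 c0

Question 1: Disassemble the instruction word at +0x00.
str R4, R3

+0x00: f2 30 ⇒ word 0xf230 (big)
  opcode bits[15:10]=0x3c: str/RR
  rd: (w>>7)&0x7=0x4 → R4
  rs: (w>>4)&0x7=0x3 → R3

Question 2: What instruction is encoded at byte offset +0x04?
nop

+0x04: c0 00 ⇒ word 0xc000 (big)
  opcode bits[15:10]=0x30: nop/N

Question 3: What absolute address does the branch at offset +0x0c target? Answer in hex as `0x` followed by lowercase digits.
0x3b46

@+0c  big-endian(e8 02) = 0xe802
  opcode bits[15:10]=0x3a: je/J
  imm: (w>>0)&0x3ff=0x2 → #2
  target = base 0x3b36 + off 0x0c + 2 + imm 2 = 0x3b46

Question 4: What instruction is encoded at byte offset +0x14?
[14] eb fa → 0xebfa
  opcode bits[15:10]=0x3a: je/J
  imm: (w>>0)&0x3ff=0x3fa (s10→-6) → #-6

je #-6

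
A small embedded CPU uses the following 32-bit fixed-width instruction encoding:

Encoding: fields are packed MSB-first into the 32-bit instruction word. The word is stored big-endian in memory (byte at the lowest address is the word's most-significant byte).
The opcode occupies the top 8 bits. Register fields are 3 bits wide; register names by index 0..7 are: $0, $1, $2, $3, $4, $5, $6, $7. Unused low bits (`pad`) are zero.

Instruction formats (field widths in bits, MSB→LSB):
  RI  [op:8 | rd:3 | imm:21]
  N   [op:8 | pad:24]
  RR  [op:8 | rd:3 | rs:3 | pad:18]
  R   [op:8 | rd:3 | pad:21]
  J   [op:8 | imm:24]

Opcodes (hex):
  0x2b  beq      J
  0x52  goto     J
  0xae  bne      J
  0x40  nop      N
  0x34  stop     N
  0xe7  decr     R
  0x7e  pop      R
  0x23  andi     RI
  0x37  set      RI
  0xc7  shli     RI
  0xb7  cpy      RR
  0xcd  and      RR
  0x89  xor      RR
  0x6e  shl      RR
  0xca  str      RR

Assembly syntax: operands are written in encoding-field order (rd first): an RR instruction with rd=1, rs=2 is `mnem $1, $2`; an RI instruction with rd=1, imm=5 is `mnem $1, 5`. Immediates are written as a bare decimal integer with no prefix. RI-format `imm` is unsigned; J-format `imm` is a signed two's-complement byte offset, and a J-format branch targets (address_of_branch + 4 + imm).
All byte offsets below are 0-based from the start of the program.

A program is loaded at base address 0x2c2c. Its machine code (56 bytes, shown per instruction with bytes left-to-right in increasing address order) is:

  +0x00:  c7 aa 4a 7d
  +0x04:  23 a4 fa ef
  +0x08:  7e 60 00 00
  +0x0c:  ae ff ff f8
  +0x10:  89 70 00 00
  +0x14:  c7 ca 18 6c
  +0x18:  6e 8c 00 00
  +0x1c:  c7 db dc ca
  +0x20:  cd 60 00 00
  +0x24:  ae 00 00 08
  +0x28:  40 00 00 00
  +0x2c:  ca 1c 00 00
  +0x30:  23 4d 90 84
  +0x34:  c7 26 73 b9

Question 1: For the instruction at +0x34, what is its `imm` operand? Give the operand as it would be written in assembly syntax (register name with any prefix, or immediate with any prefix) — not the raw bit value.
@+34  big-endian(c7 26 73 b9) = 0xc72673b9
  opcode bits[31:24]=0xc7: shli/RI
  [23:21] rd=1 = $1
  [20:0] imm=422841 = 422841

422841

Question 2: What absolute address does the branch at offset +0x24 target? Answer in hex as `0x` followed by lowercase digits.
0x2c5c

+0x24: ae 00 00 08 ⇒ word 0xae000008 (big)
  op=0xae000008>>24=0xae ⇒ bne (J)
  [23:0] imm=8 = 8
  target = base 0x2c2c + off 0x24 + 4 + imm 8 = 0x2c5c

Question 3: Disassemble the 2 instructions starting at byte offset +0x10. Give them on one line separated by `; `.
+0x10: 89 70 00 00 ⇒ word 0x89700000 (big)
  opcode bits[31:24]=0x89: xor/RR
  rd: (w>>21)&0x7=0x3 → $3
  rs: (w>>18)&0x7=0x4 → $4
+0x14: c7 ca 18 6c ⇒ word 0xc7ca186c (big)
  opcode bits[31:24]=0xc7: shli/RI
  rd: (w>>21)&0x7=0x6 → $6
  imm: (w>>0)&0x1fffff=0xa186c → 661612

xor $3, $4; shli $6, 661612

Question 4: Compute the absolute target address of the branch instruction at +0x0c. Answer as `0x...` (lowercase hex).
0x2c34

@+0c  big-endian(ae ff ff f8) = 0xaefffff8
  opcode bits[31:24]=0xae: bne/J
  imm: (w>>0)&0xffffff=0xfffff8 (s24→-8) → -8
  target = base 0x2c2c + off 0x0c + 4 + imm -8 = 0x2c34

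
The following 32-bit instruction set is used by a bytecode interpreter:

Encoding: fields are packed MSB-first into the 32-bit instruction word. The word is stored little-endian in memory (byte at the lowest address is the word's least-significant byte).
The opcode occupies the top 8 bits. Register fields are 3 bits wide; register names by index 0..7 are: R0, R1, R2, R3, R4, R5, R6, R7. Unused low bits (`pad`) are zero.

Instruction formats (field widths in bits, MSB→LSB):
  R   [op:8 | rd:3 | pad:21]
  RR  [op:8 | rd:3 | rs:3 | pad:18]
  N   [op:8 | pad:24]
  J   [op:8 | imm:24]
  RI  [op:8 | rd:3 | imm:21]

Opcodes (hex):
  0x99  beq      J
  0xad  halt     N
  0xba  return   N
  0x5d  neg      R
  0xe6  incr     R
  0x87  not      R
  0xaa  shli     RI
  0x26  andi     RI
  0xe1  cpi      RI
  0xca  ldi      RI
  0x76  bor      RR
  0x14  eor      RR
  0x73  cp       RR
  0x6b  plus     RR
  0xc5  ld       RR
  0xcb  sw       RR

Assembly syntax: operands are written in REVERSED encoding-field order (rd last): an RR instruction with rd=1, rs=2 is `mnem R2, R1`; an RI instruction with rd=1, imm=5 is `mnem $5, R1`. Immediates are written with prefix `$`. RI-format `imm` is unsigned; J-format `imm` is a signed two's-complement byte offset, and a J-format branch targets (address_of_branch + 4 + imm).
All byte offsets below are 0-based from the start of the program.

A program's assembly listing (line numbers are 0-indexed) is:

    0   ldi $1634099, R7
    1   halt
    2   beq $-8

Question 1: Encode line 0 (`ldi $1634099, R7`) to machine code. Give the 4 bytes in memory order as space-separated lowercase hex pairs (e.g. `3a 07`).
0. ldi fields op=0xca:8|rd=7:3|imm=1634099:21 → word caf8ef33h → 33 ef f8 ca

33 ef f8 ca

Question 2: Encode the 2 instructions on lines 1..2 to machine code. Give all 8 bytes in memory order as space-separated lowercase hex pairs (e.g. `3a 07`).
00 00 00 ad f8 ff ff 99

L1: halt op=0xad:8|pad=0:24 ⇒ 0xad000000 ⇒ little 00 00 00 ad
L2: beq op=0x99:8|imm=-8:24 ⇒ 0x99fffff8 ⇒ little f8 ff ff 99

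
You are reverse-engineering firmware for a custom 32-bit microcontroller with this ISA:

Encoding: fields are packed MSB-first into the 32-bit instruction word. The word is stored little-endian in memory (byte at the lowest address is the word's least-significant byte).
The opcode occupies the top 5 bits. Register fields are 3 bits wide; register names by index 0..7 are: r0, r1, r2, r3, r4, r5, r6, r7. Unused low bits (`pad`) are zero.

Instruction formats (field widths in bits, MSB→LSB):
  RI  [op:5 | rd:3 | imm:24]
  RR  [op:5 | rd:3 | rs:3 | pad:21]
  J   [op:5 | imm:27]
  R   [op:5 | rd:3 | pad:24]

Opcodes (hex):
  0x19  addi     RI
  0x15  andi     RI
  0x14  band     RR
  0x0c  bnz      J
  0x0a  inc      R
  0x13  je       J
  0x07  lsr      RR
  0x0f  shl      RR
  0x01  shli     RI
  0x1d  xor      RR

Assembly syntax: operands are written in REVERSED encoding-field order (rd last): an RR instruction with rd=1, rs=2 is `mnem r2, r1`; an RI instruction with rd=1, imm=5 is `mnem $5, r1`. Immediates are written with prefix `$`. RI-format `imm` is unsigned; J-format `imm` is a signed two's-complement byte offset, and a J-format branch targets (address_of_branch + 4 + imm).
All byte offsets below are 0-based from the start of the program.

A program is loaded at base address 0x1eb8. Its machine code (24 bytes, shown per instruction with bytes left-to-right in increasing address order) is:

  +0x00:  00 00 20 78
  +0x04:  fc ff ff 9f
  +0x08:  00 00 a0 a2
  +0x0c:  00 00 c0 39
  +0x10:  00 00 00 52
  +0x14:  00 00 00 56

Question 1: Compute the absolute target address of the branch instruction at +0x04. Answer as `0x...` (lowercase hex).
[04] fc ff ff 9f → 0x9ffffffc
  op=0x9ffffffc>>27=0x13 ⇒ je (J)
  imm: (w>>0)&0x7ffffff=0x7fffffc (s27→-4) → $-4
  target = base 0x1eb8 + off 0x04 + 4 + imm -4 = 0x1ebc

0x1ebc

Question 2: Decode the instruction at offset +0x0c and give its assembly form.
@+0c  little-endian(00 00 c0 39) = 0x39c00000
  op=0x39c00000>>27=0x7 ⇒ lsr (RR)
  [26:24] rd=1 = r1
  [23:21] rs=6 = r6

lsr r6, r1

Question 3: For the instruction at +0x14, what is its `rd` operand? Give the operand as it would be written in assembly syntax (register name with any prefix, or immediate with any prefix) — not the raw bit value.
r6

@+14  little-endian(00 00 00 56) = 0x56000000
  opcode bits[31:27]=0xa: inc/R
  rd@[26:24]=0x6 ⇒ r6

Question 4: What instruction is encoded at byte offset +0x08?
+0x08: 00 00 a0 a2 ⇒ word 0xa2a00000 (little)
  op=0xa2a00000>>27=0x14 ⇒ band (RR)
  [26:24] rd=2 = r2
  [23:21] rs=5 = r5

band r5, r2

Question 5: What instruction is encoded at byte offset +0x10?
inc r2

[10] 00 00 00 52 → 0x52000000
  op=0x52000000>>27=0xa ⇒ inc (R)
  rd: (w>>24)&0x7=0x2 → r2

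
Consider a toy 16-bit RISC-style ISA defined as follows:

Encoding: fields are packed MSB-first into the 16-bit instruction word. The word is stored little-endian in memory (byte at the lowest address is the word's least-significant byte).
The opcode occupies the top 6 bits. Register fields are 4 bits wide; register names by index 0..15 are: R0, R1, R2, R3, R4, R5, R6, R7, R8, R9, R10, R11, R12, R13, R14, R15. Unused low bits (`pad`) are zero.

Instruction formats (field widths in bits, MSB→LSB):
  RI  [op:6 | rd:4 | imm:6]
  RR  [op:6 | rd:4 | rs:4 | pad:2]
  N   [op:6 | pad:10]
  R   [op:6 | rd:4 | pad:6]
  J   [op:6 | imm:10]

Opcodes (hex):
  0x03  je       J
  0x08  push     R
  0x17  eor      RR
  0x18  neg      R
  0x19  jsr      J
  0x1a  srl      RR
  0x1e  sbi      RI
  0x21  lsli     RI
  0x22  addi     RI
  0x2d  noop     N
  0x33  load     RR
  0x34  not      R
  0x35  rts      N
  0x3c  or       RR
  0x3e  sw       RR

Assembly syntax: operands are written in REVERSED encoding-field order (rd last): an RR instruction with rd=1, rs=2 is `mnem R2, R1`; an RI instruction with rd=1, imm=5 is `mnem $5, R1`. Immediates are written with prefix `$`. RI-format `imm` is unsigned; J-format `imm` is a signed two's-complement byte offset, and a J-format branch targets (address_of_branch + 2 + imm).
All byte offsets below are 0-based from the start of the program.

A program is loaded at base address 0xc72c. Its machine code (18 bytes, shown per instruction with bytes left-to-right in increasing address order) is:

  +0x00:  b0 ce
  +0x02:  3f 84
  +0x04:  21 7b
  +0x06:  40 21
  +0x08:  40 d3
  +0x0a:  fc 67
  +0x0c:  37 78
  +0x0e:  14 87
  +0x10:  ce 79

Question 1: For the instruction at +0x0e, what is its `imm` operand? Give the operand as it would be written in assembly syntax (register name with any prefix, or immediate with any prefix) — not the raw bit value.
off 0x0e: read 14 87 as little → 0x8714
  op=0x8714>>10=0x21 ⇒ lsli (RI)
  rd: (w>>6)&0xf=0xc → R12
  imm: (w>>0)&0x3f=0x14 → $20

$20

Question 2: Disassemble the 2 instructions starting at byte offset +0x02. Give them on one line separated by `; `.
lsli $63, R0; sbi $33, R12

+0x02: 3f 84 ⇒ word 0x843f (little)
  op=0x843f>>10=0x21 ⇒ lsli (RI)
  rd: (w>>6)&0xf=0x0 → R0
  imm: (w>>0)&0x3f=0x3f → $63
+0x04: 21 7b ⇒ word 0x7b21 (little)
  op=0x7b21>>10=0x1e ⇒ sbi (RI)
  rd: (w>>6)&0xf=0xc → R12
  imm: (w>>0)&0x3f=0x21 → $33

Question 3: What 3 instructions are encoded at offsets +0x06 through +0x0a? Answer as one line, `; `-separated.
+0x06: 40 21 ⇒ word 0x2140 (little)
  opcode bits[15:10]=0x8: push/R
  [9:6] rd=5 = R5
+0x08: 40 d3 ⇒ word 0xd340 (little)
  opcode bits[15:10]=0x34: not/R
  [9:6] rd=13 = R13
+0x0a: fc 67 ⇒ word 0x67fc (little)
  opcode bits[15:10]=0x19: jsr/J
  [9:0] imm=1020 (s10→-4) = $-4

push R5; not R13; jsr $-4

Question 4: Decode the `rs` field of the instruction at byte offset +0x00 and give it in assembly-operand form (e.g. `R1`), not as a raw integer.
R12

off 0x00: read b0 ce as little → 0xceb0
  top 6b → 0x33 → load [RR]
  [9:6] rd=10 = R10
  [5:2] rs=12 = R12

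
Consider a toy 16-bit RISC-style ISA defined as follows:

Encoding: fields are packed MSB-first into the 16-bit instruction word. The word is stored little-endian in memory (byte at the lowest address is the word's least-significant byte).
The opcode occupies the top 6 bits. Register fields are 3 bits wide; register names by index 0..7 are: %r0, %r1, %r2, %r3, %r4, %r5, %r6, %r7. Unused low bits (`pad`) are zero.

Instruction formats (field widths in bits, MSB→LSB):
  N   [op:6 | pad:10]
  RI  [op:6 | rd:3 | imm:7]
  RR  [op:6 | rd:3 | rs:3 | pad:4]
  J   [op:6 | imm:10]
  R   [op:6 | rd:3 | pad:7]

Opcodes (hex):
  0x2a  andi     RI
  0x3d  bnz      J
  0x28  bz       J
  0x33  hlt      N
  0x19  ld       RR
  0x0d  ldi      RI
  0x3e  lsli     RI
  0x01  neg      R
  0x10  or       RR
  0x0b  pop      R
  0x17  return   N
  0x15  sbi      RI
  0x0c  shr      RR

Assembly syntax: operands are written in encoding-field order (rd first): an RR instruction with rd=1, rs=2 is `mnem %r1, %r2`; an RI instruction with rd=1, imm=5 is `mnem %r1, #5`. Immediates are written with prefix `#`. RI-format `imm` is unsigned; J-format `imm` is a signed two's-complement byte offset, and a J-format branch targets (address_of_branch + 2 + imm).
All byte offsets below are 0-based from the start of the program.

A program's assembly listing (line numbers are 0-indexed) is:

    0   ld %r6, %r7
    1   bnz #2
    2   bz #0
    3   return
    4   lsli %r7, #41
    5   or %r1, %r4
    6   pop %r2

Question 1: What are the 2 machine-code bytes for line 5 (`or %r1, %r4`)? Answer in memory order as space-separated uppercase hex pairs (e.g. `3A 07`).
C0 40

line 5 (or): pack op=0x10:6|rd=1:3|rs=4:3|pad=0:4 = 0x40c0; little→ c0 40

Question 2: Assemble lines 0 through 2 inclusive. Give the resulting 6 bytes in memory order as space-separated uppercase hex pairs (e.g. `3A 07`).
70 67 02 F4 00 A0

line 0 (ld): pack op=0x19:6|rd=6:3|rs=7:3|pad=0:4 = 0x6770; little→ 70 67
line 1 (bnz): pack op=0x3d:6|imm=2:10 = 0xf402; little→ 02 f4
line 2 (bz): pack op=0x28:6|imm=0:10 = 0xa000; little→ 00 a0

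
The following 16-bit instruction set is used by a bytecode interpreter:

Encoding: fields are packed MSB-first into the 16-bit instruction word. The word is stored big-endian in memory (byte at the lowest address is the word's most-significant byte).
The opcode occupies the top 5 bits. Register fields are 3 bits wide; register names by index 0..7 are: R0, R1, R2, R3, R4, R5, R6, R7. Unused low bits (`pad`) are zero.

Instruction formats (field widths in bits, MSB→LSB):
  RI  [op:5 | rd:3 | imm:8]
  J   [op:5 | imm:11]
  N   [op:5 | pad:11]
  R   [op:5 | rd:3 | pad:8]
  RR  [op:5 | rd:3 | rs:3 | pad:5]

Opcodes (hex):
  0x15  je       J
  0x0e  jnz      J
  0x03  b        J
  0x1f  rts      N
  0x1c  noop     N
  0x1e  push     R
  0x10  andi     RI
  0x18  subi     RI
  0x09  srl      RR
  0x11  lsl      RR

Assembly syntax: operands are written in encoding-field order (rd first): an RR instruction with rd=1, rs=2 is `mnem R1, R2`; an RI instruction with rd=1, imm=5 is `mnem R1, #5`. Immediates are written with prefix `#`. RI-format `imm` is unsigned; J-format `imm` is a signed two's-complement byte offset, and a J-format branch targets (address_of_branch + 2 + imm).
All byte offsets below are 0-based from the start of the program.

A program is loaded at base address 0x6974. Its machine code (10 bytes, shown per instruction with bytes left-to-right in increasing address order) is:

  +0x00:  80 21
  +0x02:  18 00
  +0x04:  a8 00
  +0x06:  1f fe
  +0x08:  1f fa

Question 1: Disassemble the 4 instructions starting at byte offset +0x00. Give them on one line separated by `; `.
off 0x00: read 80 21 as big → 0x8021
  top 5b → 0x10 → andi [RI]
  rd@[10:8]=0x0 ⇒ R0
  imm@[7:0]=0x21 ⇒ #33
off 0x02: read 18 00 as big → 0x1800
  top 5b → 0x3 → b [J]
  imm@[10:0]=0x0 ⇒ #0
off 0x04: read a8 00 as big → 0xa800
  top 5b → 0x15 → je [J]
  imm@[10:0]=0x0 ⇒ #0
off 0x06: read 1f fe as big → 0x1ffe
  top 5b → 0x3 → b [J]
  imm@[10:0]=0x7fe (s11→-2) ⇒ #-2

andi R0, #33; b #0; je #0; b #-2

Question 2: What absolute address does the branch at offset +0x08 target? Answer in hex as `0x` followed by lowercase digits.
off 0x08: read 1f fa as big → 0x1ffa
  top 5b → 0x3 → b [J]
  imm@[10:0]=0x7fa (s11→-6) ⇒ #-6
  target = base 0x6974 + off 0x08 + 2 + imm -6 = 0x6978

0x6978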